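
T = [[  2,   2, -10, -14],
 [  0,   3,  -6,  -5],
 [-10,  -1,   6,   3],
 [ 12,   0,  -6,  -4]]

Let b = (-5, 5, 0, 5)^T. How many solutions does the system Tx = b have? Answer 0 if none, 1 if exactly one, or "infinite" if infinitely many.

0

Row reduce the augmented matrix [T | b].
R3 ← R3 + (5)·R1: [0, 9, -44, -67, -25]
R4 ← R4 − (6)·R1: [0, -12, 54, 80, 35]
R3 ← R3 − (3)·R2: [0, 0, -26, -52, -40]
R4 ← R4 + (4)·R2: [0, 0, 30, 60, 55]
R4 ← R4 + (15/13)·R3: [0, 0, 0, 0, 115/13]
The echelon form has 4 nonzero rows; the last pivot sits in the augmented column, so rank(T) = 3 but rank([T|b]) = 4.
Since the ranks differ, the system is inconsistent.
It has no solutions.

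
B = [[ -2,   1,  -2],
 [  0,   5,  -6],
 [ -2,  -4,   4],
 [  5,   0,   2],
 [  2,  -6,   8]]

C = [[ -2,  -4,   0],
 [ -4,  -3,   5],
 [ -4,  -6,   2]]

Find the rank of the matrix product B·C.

2

First compute BC:
[[  8,  17,   1],
 [  4,  21,  13],
 [  4,  -4, -12],
 [-18, -32,   4],
 [-12, -38, -14]]
Now row reduce the product.
R2 ← R2 − (1/2)·R1: [0, 25/2, 25/2]
R3 ← R3 − (1/2)·R1: [0, -25/2, -25/2]
R4 ← R4 + (9/4)·R1: [0, 25/4, 25/4]
R5 ← R5 + (3/2)·R1: [0, -25/2, -25/2]
R3 ← R3 + R2: [0, 0, 0]
R4 ← R4 − (1/2)·R2: [0, 0, 0]
R5 ← R5 + R2: [0, 0, 0]
2 nonzero rows, so rank(BC) = 2.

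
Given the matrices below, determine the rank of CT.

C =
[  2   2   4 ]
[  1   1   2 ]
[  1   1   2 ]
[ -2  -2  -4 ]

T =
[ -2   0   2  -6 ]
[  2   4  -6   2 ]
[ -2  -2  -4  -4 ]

First compute CT:
[[ -8,   0, -24, -24],
 [ -4,   0, -12, -12],
 [ -4,   0, -12, -12],
 [  8,   0,  24,  24]]
Now row reduce the product.
R2 ← R2 − (1/2)·R1: [0, 0, 0, 0]
R3 ← R3 − (1/2)·R1: [0, 0, 0, 0]
R4 ← R4 + R1: [0, 0, 0, 0]
1 nonzero row, so rank(CT) = 1.

1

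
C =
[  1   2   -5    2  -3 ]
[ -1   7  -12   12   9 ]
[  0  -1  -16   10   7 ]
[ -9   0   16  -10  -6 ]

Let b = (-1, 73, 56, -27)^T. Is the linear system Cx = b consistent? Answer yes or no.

Row reduce the augmented matrix [C | b].
R2 ← R2 + R1: [0, 9, -17, 14, 6, 72]
R4 ← R4 + (9)·R1: [0, 18, -29, 8, -33, -36]
R3 ← R3 + (1/9)·R2: [0, 0, -161/9, 104/9, 23/3, 64]
R4 ← R4 − (2)·R2: [0, 0, 5, -20, -45, -180]
R4 ← R4 + (45/161)·R3: [0, 0, 0, -2700/161, -300/7, -26100/161]
The echelon form has 4 nonzero rows, and every pivot lies in the first 5 columns, so rank(C) = rank([C|b]) = 4.
The system is consistent.

yes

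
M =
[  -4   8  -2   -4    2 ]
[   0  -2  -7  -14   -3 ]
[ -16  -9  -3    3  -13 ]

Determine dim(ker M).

Row reduce to echelon form.
R3 ← R3 − (4)·R1: [0, -41, 5, 19, -21]
R3 ← R3 − (41/2)·R2: [0, 0, 297/2, 306, 81/2]
3 nonzero rows, so rank(M) = 3.
M has 5 columns; by rank–nullity, nullity = 5 − 3 = 2.

2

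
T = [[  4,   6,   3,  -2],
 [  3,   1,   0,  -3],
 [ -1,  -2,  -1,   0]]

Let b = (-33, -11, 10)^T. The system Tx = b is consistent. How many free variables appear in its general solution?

Row reduce the augmented matrix [T | b].
R2 ← R2 − (3/4)·R1: [0, -7/2, -9/4, -3/2, 55/4]
R3 ← R3 + (1/4)·R1: [0, -1/2, -1/4, -1/2, 7/4]
R3 ← R3 − (1/7)·R2: [0, 0, 1/14, -2/7, -3/14]
The echelon form has 3 nonzero rows, and every pivot lies in the first 4 columns, so rank(T) = rank([T|b]) = 3.
The system is consistent.
Free variables = (unknowns) − (rank) = 4 − 3 = 1.

1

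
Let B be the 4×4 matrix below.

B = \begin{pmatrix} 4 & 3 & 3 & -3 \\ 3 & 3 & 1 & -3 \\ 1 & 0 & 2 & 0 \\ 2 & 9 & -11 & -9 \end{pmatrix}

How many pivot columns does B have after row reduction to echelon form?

Row reduce to echelon form.
R2 ← R2 − (3/4)·R1: [0, 3/4, -5/4, -3/4]
R3 ← R3 − (1/4)·R1: [0, -3/4, 5/4, 3/4]
R4 ← R4 − (1/2)·R1: [0, 15/2, -25/2, -15/2]
R3 ← R3 + R2: [0, 0, 0, 0]
R4 ← R4 − (10)·R2: [0, 0, 0, 0]
Echelon form has 2 nonzero rows, so rank(B) = 2.
Each nonzero row contributes one pivot column: 2 pivot columns.

2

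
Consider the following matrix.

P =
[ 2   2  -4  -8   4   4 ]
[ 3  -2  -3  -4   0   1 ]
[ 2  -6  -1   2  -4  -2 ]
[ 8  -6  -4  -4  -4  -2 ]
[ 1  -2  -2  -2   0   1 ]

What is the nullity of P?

Row reduce to echelon form.
R2 ← R2 − (3/2)·R1: [0, -5, 3, 8, -6, -5]
R3 ← R3 − R1: [0, -8, 3, 10, -8, -6]
R4 ← R4 − (4)·R1: [0, -14, 12, 28, -20, -18]
R5 ← R5 − (1/2)·R1: [0, -3, 0, 2, -2, -1]
R3 ← R3 − (8/5)·R2: [0, 0, -9/5, -14/5, 8/5, 2]
R4 ← R4 − (14/5)·R2: [0, 0, 18/5, 28/5, -16/5, -4]
R5 ← R5 − (3/5)·R2: [0, 0, -9/5, -14/5, 8/5, 2]
R4 ← R4 + (2)·R3: [0, 0, 0, 0, 0, 0]
R5 ← R5 − R3: [0, 0, 0, 0, 0, 0]
3 nonzero rows, so rank(P) = 3.
P has 6 columns; by rank–nullity, nullity = 6 − 3 = 3.

3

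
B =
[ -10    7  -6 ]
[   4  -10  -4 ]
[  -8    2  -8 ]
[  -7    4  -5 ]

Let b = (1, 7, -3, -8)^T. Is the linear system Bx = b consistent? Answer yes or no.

Row reduce the augmented matrix [B | b].
R2 ← R2 + (2/5)·R1: [0, -36/5, -32/5, 37/5]
R3 ← R3 − (4/5)·R1: [0, -18/5, -16/5, -19/5]
R4 ← R4 − (7/10)·R1: [0, -9/10, -4/5, -87/10]
R3 ← R3 − (1/2)·R2: [0, 0, 0, -15/2]
R4 ← R4 − (1/8)·R2: [0, 0, 0, -77/8]
R4 ← R4 − (77/60)·R3: [0, 0, 0, 0]
The echelon form has 3 nonzero rows; the last pivot sits in the augmented column, so rank(B) = 2 but rank([B|b]) = 3.
Since the ranks differ, the system is inconsistent.

no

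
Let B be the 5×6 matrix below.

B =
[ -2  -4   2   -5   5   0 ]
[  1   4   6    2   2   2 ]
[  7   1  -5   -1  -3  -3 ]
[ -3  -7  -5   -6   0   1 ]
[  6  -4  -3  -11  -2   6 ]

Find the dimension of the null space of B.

Row reduce to echelon form.
R2 ← R2 + (1/2)·R1: [0, 2, 7, -1/2, 9/2, 2]
R3 ← R3 + (7/2)·R1: [0, -13, 2, -37/2, 29/2, -3]
R4 ← R4 − (3/2)·R1: [0, -1, -8, 3/2, -15/2, 1]
R5 ← R5 + (3)·R1: [0, -16, 3, -26, 13, 6]
R3 ← R3 + (13/2)·R2: [0, 0, 95/2, -87/4, 175/4, 10]
R4 ← R4 + (1/2)·R2: [0, 0, -9/2, 5/4, -21/4, 2]
R5 ← R5 + (8)·R2: [0, 0, 59, -30, 49, 22]
R4 ← R4 + (9/95)·R3: [0, 0, 0, -77/95, -21/19, 56/19]
R5 ← R5 − (118/95)·R3: [0, 0, 0, -567/190, -203/38, 182/19]
R5 ← R5 − (81/22)·R4: [0, 0, 0, 0, -14/11, -14/11]
5 nonzero rows, so rank(B) = 5.
B has 6 columns; by rank–nullity, nullity = 6 − 5 = 1.

1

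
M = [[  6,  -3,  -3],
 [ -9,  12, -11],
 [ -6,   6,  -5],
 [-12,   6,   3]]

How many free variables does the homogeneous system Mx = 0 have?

0

Row reduce to echelon form.
R2 ← R2 + (3/2)·R1: [0, 15/2, -31/2]
R3 ← R3 + R1: [0, 3, -8]
R4 ← R4 + (2)·R1: [0, 0, -3]
R3 ← R3 − (2/5)·R2: [0, 0, -9/5]
R4 ← R4 − (5/3)·R3: [0, 0, 0]
3 nonzero rows, so rank(M) = 3.
M has 3 columns; by rank–nullity, nullity = 3 − 3 = 0.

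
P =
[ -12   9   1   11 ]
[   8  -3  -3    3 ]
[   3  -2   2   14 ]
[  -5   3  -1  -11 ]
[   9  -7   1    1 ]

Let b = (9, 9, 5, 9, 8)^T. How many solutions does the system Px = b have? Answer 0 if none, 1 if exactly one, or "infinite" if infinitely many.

0

Row reduce the augmented matrix [P | b].
R2 ← R2 + (2/3)·R1: [0, 3, -7/3, 31/3, 15]
R3 ← R3 + (1/4)·R1: [0, 1/4, 9/4, 67/4, 29/4]
R4 ← R4 − (5/12)·R1: [0, -3/4, -17/12, -187/12, 21/4]
R5 ← R5 + (3/4)·R1: [0, -1/4, 7/4, 37/4, 59/4]
R3 ← R3 − (1/12)·R2: [0, 0, 22/9, 143/9, 6]
R4 ← R4 + (1/4)·R2: [0, 0, -2, -13, 9]
R5 ← R5 + (1/12)·R2: [0, 0, 14/9, 91/9, 16]
R4 ← R4 + (9/11)·R3: [0, 0, 0, 0, 153/11]
R5 ← R5 − (7/11)·R3: [0, 0, 0, 0, 134/11]
R5 ← R5 − (134/153)·R4: [0, 0, 0, 0, 0]
The echelon form has 4 nonzero rows; the last pivot sits in the augmented column, so rank(P) = 3 but rank([P|b]) = 4.
Since the ranks differ, the system is inconsistent.
It has no solutions.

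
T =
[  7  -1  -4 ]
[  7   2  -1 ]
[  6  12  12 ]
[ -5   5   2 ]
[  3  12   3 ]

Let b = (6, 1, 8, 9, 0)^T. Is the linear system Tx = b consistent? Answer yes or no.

Row reduce the augmented matrix [T | b].
R2 ← R2 − R1: [0, 3, 3, -5]
R3 ← R3 − (6/7)·R1: [0, 90/7, 108/7, 20/7]
R4 ← R4 + (5/7)·R1: [0, 30/7, -6/7, 93/7]
R5 ← R5 − (3/7)·R1: [0, 87/7, 33/7, -18/7]
R3 ← R3 − (30/7)·R2: [0, 0, 18/7, 170/7]
R4 ← R4 − (10/7)·R2: [0, 0, -36/7, 143/7]
R5 ← R5 − (29/7)·R2: [0, 0, -54/7, 127/7]
R4 ← R4 + (2)·R3: [0, 0, 0, 69]
R5 ← R5 + (3)·R3: [0, 0, 0, 91]
R5 ← R5 − (91/69)·R4: [0, 0, 0, 0]
The echelon form has 4 nonzero rows; the last pivot sits in the augmented column, so rank(T) = 3 but rank([T|b]) = 4.
Since the ranks differ, the system is inconsistent.

no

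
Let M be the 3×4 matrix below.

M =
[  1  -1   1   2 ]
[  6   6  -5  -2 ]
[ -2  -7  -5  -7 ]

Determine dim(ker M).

1

Row reduce to echelon form.
R2 ← R2 − (6)·R1: [0, 12, -11, -14]
R3 ← R3 + (2)·R1: [0, -9, -3, -3]
R3 ← R3 + (3/4)·R2: [0, 0, -45/4, -27/2]
3 nonzero rows, so rank(M) = 3.
M has 4 columns; by rank–nullity, nullity = 4 − 3 = 1.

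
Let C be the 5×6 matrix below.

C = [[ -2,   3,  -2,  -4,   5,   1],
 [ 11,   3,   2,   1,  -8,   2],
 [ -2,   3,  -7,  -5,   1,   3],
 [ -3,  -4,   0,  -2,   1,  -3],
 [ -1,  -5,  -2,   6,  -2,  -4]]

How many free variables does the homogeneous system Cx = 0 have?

Row reduce to echelon form.
R2 ← R2 + (11/2)·R1: [0, 39/2, -9, -21, 39/2, 15/2]
R3 ← R3 − R1: [0, 0, -5, -1, -4, 2]
R4 ← R4 − (3/2)·R1: [0, -17/2, 3, 4, -13/2, -9/2]
R5 ← R5 − (1/2)·R1: [0, -13/2, -1, 8, -9/2, -9/2]
R4 ← R4 + (17/39)·R2: [0, 0, -12/13, -67/13, 2, -16/13]
R5 ← R5 + (1/3)·R2: [0, 0, -4, 1, 2, -2]
R4 ← R4 − (12/65)·R3: [0, 0, 0, -323/65, 178/65, -8/5]
R5 ← R5 − (4/5)·R3: [0, 0, 0, 9/5, 26/5, -18/5]
R5 ← R5 + (117/323)·R4: [0, 0, 0, 0, 2000/323, -1350/323]
5 nonzero rows, so rank(C) = 5.
C has 6 columns; by rank–nullity, nullity = 6 − 5 = 1.

1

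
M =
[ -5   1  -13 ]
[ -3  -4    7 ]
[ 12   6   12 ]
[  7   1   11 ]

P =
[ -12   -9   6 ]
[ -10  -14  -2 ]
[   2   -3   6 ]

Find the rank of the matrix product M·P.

3

First compute MP:
[[ 24,  70, -110],
 [ 90,  62,  32],
 [-180, -228, 132],
 [-72, -110, 106]]
Now row reduce the product.
R2 ← R2 − (15/4)·R1: [0, -401/2, 889/2]
R3 ← R3 + (15/2)·R1: [0, 297, -693]
R4 ← R4 + (3)·R1: [0, 100, -224]
R3 ← R3 + (594/401)·R2: [0, 0, -13860/401]
R4 ← R4 + (200/401)·R2: [0, 0, -924/401]
R4 ← R4 − (1/15)·R3: [0, 0, 0]
3 nonzero rows, so rank(MP) = 3.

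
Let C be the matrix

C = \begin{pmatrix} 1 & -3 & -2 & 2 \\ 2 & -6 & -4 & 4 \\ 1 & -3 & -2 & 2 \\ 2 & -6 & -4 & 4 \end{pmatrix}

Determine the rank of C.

1

Row reduce to echelon form.
R2 ← R2 − (2)·R1: [0, 0, 0, 0]
R3 ← R3 − R1: [0, 0, 0, 0]
R4 ← R4 − (2)·R1: [0, 0, 0, 0]
Echelon form has 1 nonzero row, so rank(C) = 1.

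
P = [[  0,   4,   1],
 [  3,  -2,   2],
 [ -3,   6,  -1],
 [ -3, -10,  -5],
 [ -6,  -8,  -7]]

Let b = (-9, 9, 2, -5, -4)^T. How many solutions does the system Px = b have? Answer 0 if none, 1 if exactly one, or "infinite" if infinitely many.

Row reduce the augmented matrix [P | b].
Swap R1 ↔ R2
R3 ← R3 + R1: [0, 4, 1, 11]
R4 ← R4 + R1: [0, -12, -3, 4]
R5 ← R5 + (2)·R1: [0, -12, -3, 14]
R3 ← R3 − R2: [0, 0, 0, 20]
R4 ← R4 + (3)·R2: [0, 0, 0, -23]
R5 ← R5 + (3)·R2: [0, 0, 0, -13]
R4 ← R4 + (23/20)·R3: [0, 0, 0, 0]
R5 ← R5 + (13/20)·R3: [0, 0, 0, 0]
The echelon form has 3 nonzero rows; the last pivot sits in the augmented column, so rank(P) = 2 but rank([P|b]) = 3.
Since the ranks differ, the system is inconsistent.
It has no solutions.

0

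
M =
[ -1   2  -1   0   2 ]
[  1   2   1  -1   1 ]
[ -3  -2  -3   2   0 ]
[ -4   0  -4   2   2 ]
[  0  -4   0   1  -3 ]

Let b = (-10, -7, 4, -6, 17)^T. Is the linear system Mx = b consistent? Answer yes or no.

Row reduce the augmented matrix [M | b].
R2 ← R2 + R1: [0, 4, 0, -1, 3, -17]
R3 ← R3 − (3)·R1: [0, -8, 0, 2, -6, 34]
R4 ← R4 − (4)·R1: [0, -8, 0, 2, -6, 34]
R3 ← R3 + (2)·R2: [0, 0, 0, 0, 0, 0]
R4 ← R4 + (2)·R2: [0, 0, 0, 0, 0, 0]
R5 ← R5 + R2: [0, 0, 0, 0, 0, 0]
The echelon form has 2 nonzero rows, and every pivot lies in the first 5 columns, so rank(M) = rank([M|b]) = 2.
The system is consistent.

yes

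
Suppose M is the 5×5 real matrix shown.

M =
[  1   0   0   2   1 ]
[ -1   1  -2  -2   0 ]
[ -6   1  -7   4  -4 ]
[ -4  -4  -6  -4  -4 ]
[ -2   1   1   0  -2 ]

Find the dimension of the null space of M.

Row reduce to echelon form.
R2 ← R2 + R1: [0, 1, -2, 0, 1]
R3 ← R3 + (6)·R1: [0, 1, -7, 16, 2]
R4 ← R4 + (4)·R1: [0, -4, -6, 4, 0]
R5 ← R5 + (2)·R1: [0, 1, 1, 4, 0]
R3 ← R3 − R2: [0, 0, -5, 16, 1]
R4 ← R4 + (4)·R2: [0, 0, -14, 4, 4]
R5 ← R5 − R2: [0, 0, 3, 4, -1]
R4 ← R4 − (14/5)·R3: [0, 0, 0, -204/5, 6/5]
R5 ← R5 + (3/5)·R3: [0, 0, 0, 68/5, -2/5]
R5 ← R5 + (1/3)·R4: [0, 0, 0, 0, 0]
4 nonzero rows, so rank(M) = 4.
M has 5 columns; by rank–nullity, nullity = 5 − 4 = 1.

1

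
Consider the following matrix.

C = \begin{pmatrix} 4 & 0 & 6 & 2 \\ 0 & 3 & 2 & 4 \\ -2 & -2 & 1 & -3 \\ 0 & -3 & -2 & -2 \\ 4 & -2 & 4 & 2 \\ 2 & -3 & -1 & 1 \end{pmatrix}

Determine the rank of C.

Row reduce to echelon form.
R3 ← R3 + (1/2)·R1: [0, -2, 4, -2]
R5 ← R5 − R1: [0, -2, -2, 0]
R6 ← R6 − (1/2)·R1: [0, -3, -4, 0]
R3 ← R3 + (2/3)·R2: [0, 0, 16/3, 2/3]
R4 ← R4 + R2: [0, 0, 0, 2]
R5 ← R5 + (2/3)·R2: [0, 0, -2/3, 8/3]
R6 ← R6 + R2: [0, 0, -2, 4]
R5 ← R5 + (1/8)·R3: [0, 0, 0, 11/4]
R6 ← R6 + (3/8)·R3: [0, 0, 0, 17/4]
R5 ← R5 − (11/8)·R4: [0, 0, 0, 0]
R6 ← R6 − (17/8)·R4: [0, 0, 0, 0]
Echelon form has 4 nonzero rows, so rank(C) = 4.

4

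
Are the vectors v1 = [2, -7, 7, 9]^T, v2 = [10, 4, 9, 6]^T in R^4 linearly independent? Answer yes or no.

Form the matrix with these vectors as rows and row reduce.
R2 ← R2 − (5)·R1: [0, 39, -26, -39]
2 nonzero rows, so the 2 vectors span a space of dimension 2.
Since 2 = 2, the vectors are linearly independent.

yes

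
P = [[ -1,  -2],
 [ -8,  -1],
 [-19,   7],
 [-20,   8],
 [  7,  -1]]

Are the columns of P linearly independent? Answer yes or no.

yes

Row reduce P to echelon form.
R2 ← R2 − (8)·R1: [0, 15]
R3 ← R3 − (19)·R1: [0, 45]
R4 ← R4 − (20)·R1: [0, 48]
R5 ← R5 + (7)·R1: [0, -15]
R3 ← R3 − (3)·R2: [0, 0]
R4 ← R4 − (16/5)·R2: [0, 0]
R5 ← R5 + R2: [0, 0]
2 pivots among 2 columns.
Every column is a pivot column, so the columns are linearly independent.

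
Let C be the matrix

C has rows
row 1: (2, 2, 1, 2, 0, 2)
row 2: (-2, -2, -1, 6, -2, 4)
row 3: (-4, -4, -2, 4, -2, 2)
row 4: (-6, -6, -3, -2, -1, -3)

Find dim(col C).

Row reduce to echelon form.
R2 ← R2 + R1: [0, 0, 0, 8, -2, 6]
R3 ← R3 + (2)·R1: [0, 0, 0, 8, -2, 6]
R4 ← R4 + (3)·R1: [0, 0, 0, 4, -1, 3]
R3 ← R3 − R2: [0, 0, 0, 0, 0, 0]
R4 ← R4 − (1/2)·R2: [0, 0, 0, 0, 0, 0]
Echelon form has 2 nonzero rows, so rank(C) = 2.
The column space has dimension equal to the rank: 2.

2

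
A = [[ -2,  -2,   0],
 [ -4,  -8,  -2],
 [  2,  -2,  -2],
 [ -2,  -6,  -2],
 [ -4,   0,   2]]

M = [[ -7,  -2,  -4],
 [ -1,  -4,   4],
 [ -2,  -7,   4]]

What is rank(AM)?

First compute AM:
[[ 16,  12,   0],
 [ 40,  54, -24],
 [ -8,  18, -24],
 [ 24,  42, -24],
 [ 24,  -6,  24]]
Now row reduce the product.
R2 ← R2 − (5/2)·R1: [0, 24, -24]
R3 ← R3 + (1/2)·R1: [0, 24, -24]
R4 ← R4 − (3/2)·R1: [0, 24, -24]
R5 ← R5 − (3/2)·R1: [0, -24, 24]
R3 ← R3 − R2: [0, 0, 0]
R4 ← R4 − R2: [0, 0, 0]
R5 ← R5 + R2: [0, 0, 0]
2 nonzero rows, so rank(AM) = 2.

2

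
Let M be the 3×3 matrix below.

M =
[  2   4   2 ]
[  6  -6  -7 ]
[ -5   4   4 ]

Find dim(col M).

3

Row reduce to echelon form.
R2 ← R2 − (3)·R1: [0, -18, -13]
R3 ← R3 + (5/2)·R1: [0, 14, 9]
R3 ← R3 + (7/9)·R2: [0, 0, -10/9]
Echelon form has 3 nonzero rows, so rank(M) = 3.
The column space has dimension equal to the rank: 3.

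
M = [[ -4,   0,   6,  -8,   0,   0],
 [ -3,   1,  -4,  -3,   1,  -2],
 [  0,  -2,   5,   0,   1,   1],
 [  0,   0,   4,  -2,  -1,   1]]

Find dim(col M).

3

Row reduce to echelon form.
R2 ← R2 − (3/4)·R1: [0, 1, -17/2, 3, 1, -2]
R3 ← R3 + (2)·R2: [0, 0, -12, 6, 3, -3]
R4 ← R4 + (1/3)·R3: [0, 0, 0, 0, 0, 0]
Echelon form has 3 nonzero rows, so rank(M) = 3.
The column space has dimension equal to the rank: 3.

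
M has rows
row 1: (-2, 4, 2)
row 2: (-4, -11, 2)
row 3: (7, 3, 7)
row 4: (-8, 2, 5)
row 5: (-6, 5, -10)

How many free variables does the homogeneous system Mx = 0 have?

Row reduce to echelon form.
R2 ← R2 − (2)·R1: [0, -19, -2]
R3 ← R3 + (7/2)·R1: [0, 17, 14]
R4 ← R4 − (4)·R1: [0, -14, -3]
R5 ← R5 − (3)·R1: [0, -7, -16]
R3 ← R3 + (17/19)·R2: [0, 0, 232/19]
R4 ← R4 − (14/19)·R2: [0, 0, -29/19]
R5 ← R5 − (7/19)·R2: [0, 0, -290/19]
R4 ← R4 + (1/8)·R3: [0, 0, 0]
R5 ← R5 + (5/4)·R3: [0, 0, 0]
3 nonzero rows, so rank(M) = 3.
M has 3 columns; by rank–nullity, nullity = 3 − 3 = 0.

0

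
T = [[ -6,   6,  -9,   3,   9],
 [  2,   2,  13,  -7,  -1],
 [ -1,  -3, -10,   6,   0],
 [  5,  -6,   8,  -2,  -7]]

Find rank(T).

3

Row reduce to echelon form.
R2 ← R2 + (1/3)·R1: [0, 4, 10, -6, 2]
R3 ← R3 − (1/6)·R1: [0, -4, -17/2, 11/2, -3/2]
R4 ← R4 + (5/6)·R1: [0, -1, 1/2, 1/2, 1/2]
R3 ← R3 + R2: [0, 0, 3/2, -1/2, 1/2]
R4 ← R4 + (1/4)·R2: [0, 0, 3, -1, 1]
R4 ← R4 − (2)·R3: [0, 0, 0, 0, 0]
Echelon form has 3 nonzero rows, so rank(T) = 3.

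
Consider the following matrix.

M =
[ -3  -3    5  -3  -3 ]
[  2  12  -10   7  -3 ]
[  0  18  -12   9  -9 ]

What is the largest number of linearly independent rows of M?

Row reduce to echelon form.
R2 ← R2 + (2/3)·R1: [0, 10, -20/3, 5, -5]
R3 ← R3 − (9/5)·R2: [0, 0, 0, 0, 0]
Echelon form has 2 nonzero rows, so rank(M) = 2.
The rank gives the maximum number of linearly independent rows: 2.

2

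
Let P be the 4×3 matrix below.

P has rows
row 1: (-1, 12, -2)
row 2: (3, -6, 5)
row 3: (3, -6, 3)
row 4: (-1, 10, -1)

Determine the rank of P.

3

Row reduce to echelon form.
R2 ← R2 + (3)·R1: [0, 30, -1]
R3 ← R3 + (3)·R1: [0, 30, -3]
R4 ← R4 − R1: [0, -2, 1]
R3 ← R3 − R2: [0, 0, -2]
R4 ← R4 + (1/15)·R2: [0, 0, 14/15]
R4 ← R4 + (7/15)·R3: [0, 0, 0]
Echelon form has 3 nonzero rows, so rank(P) = 3.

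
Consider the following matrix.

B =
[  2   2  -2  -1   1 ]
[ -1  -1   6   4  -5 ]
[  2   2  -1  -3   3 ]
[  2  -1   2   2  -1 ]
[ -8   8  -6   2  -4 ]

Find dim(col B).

5

Row reduce to echelon form.
R2 ← R2 + (1/2)·R1: [0, 0, 5, 7/2, -9/2]
R3 ← R3 − R1: [0, 0, 1, -2, 2]
R4 ← R4 − R1: [0, -3, 4, 3, -2]
R5 ← R5 + (4)·R1: [0, 16, -14, -2, 0]
Swap R2 ↔ R4
R5 ← R5 + (16/3)·R2: [0, 0, 22/3, 14, -32/3]
R4 ← R4 − (5)·R3: [0, 0, 0, 27/2, -29/2]
R5 ← R5 − (22/3)·R3: [0, 0, 0, 86/3, -76/3]
R5 ← R5 − (172/81)·R4: [0, 0, 0, 0, 442/81]
Echelon form has 5 nonzero rows, so rank(B) = 5.
The column space has dimension equal to the rank: 5.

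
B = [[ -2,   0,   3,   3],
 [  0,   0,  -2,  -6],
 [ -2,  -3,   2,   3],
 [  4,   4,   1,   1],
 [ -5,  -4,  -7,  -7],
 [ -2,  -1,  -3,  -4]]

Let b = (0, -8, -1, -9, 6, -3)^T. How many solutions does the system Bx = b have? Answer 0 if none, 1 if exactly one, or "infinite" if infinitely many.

Row reduce the augmented matrix [B | b].
R3 ← R3 − R1: [0, -3, -1, 0, -1]
R4 ← R4 + (2)·R1: [0, 4, 7, 7, -9]
R5 ← R5 − (5/2)·R1: [0, -4, -29/2, -29/2, 6]
R6 ← R6 − R1: [0, -1, -6, -7, -3]
Swap R2 ↔ R3
R4 ← R4 + (4/3)·R2: [0, 0, 17/3, 7, -31/3]
R5 ← R5 − (4/3)·R2: [0, 0, -79/6, -29/2, 22/3]
R6 ← R6 − (1/3)·R2: [0, 0, -17/3, -7, -8/3]
R4 ← R4 + (17/6)·R3: [0, 0, 0, -10, -33]
R5 ← R5 − (79/12)·R3: [0, 0, 0, 25, 60]
R6 ← R6 − (17/6)·R3: [0, 0, 0, 10, 20]
R5 ← R5 + (5/2)·R4: [0, 0, 0, 0, -45/2]
R6 ← R6 + R4: [0, 0, 0, 0, -13]
R6 ← R6 − (26/45)·R5: [0, 0, 0, 0, 0]
The echelon form has 5 nonzero rows; the last pivot sits in the augmented column, so rank(B) = 4 but rank([B|b]) = 5.
Since the ranks differ, the system is inconsistent.
It has no solutions.

0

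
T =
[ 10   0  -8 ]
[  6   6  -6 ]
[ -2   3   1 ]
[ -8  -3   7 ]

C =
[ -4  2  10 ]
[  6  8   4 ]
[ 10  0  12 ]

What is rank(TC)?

2

First compute TC:
[[-120,  20,   4],
 [-48,  60,  12],
 [ 36,  20,   4],
 [ 84, -40,  -8]]
Now row reduce the product.
R2 ← R2 − (2/5)·R1: [0, 52, 52/5]
R3 ← R3 + (3/10)·R1: [0, 26, 26/5]
R4 ← R4 + (7/10)·R1: [0, -26, -26/5]
R3 ← R3 − (1/2)·R2: [0, 0, 0]
R4 ← R4 + (1/2)·R2: [0, 0, 0]
2 nonzero rows, so rank(TC) = 2.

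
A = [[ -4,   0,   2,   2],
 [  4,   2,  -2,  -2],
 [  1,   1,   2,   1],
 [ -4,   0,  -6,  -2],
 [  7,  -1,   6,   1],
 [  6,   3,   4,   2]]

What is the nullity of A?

Row reduce to echelon form.
R2 ← R2 + R1: [0, 2, 0, 0]
R3 ← R3 + (1/4)·R1: [0, 1, 5/2, 3/2]
R4 ← R4 − R1: [0, 0, -8, -4]
R5 ← R5 + (7/4)·R1: [0, -1, 19/2, 9/2]
R6 ← R6 + (3/2)·R1: [0, 3, 7, 5]
R3 ← R3 − (1/2)·R2: [0, 0, 5/2, 3/2]
R5 ← R5 + (1/2)·R2: [0, 0, 19/2, 9/2]
R6 ← R6 − (3/2)·R2: [0, 0, 7, 5]
R4 ← R4 + (16/5)·R3: [0, 0, 0, 4/5]
R5 ← R5 − (19/5)·R3: [0, 0, 0, -6/5]
R6 ← R6 − (14/5)·R3: [0, 0, 0, 4/5]
R5 ← R5 + (3/2)·R4: [0, 0, 0, 0]
R6 ← R6 − R4: [0, 0, 0, 0]
4 nonzero rows, so rank(A) = 4.
A has 4 columns; by rank–nullity, nullity = 4 − 4 = 0.

0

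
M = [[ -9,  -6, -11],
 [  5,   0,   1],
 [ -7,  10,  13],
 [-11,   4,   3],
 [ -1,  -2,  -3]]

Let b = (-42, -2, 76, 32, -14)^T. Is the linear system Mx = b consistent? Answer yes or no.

Row reduce the augmented matrix [M | b].
R2 ← R2 + (5/9)·R1: [0, -10/3, -46/9, -76/3]
R3 ← R3 − (7/9)·R1: [0, 44/3, 194/9, 326/3]
R4 ← R4 − (11/9)·R1: [0, 34/3, 148/9, 250/3]
R5 ← R5 − (1/9)·R1: [0, -4/3, -16/9, -28/3]
R3 ← R3 + (22/5)·R2: [0, 0, -14/15, -14/5]
R4 ← R4 + (17/5)·R2: [0, 0, -14/15, -14/5]
R5 ← R5 − (2/5)·R2: [0, 0, 4/15, 4/5]
R4 ← R4 − R3: [0, 0, 0, 0]
R5 ← R5 + (2/7)·R3: [0, 0, 0, 0]
The echelon form has 3 nonzero rows, and every pivot lies in the first 3 columns, so rank(M) = rank([M|b]) = 3.
The system is consistent.

yes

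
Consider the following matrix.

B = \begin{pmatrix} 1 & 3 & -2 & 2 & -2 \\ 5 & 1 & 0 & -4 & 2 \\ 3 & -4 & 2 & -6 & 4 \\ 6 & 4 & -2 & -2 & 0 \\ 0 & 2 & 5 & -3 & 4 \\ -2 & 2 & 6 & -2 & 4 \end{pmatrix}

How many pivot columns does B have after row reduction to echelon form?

3

Row reduce to echelon form.
R2 ← R2 − (5)·R1: [0, -14, 10, -14, 12]
R3 ← R3 − (3)·R1: [0, -13, 8, -12, 10]
R4 ← R4 − (6)·R1: [0, -14, 10, -14, 12]
R6 ← R6 + (2)·R1: [0, 8, 2, 2, 0]
R3 ← R3 − (13/14)·R2: [0, 0, -9/7, 1, -8/7]
R4 ← R4 − R2: [0, 0, 0, 0, 0]
R5 ← R5 + (1/7)·R2: [0, 0, 45/7, -5, 40/7]
R6 ← R6 + (4/7)·R2: [0, 0, 54/7, -6, 48/7]
R5 ← R5 + (5)·R3: [0, 0, 0, 0, 0]
R6 ← R6 + (6)·R3: [0, 0, 0, 0, 0]
Echelon form has 3 nonzero rows, so rank(B) = 3.
Each nonzero row contributes one pivot column: 3 pivot columns.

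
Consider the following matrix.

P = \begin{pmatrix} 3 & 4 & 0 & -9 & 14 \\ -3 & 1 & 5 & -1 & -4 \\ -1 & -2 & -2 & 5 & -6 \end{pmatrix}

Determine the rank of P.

Row reduce to echelon form.
R2 ← R2 + R1: [0, 5, 5, -10, 10]
R3 ← R3 + (1/3)·R1: [0, -2/3, -2, 2, -4/3]
R3 ← R3 + (2/15)·R2: [0, 0, -4/3, 2/3, 0]
Echelon form has 3 nonzero rows, so rank(P) = 3.

3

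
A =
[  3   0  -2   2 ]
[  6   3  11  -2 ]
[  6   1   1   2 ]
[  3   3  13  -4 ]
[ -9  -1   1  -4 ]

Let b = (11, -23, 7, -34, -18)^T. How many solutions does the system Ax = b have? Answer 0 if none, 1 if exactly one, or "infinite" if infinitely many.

infinite

Row reduce the augmented matrix [A | b].
R2 ← R2 − (2)·R1: [0, 3, 15, -6, -45]
R3 ← R3 − (2)·R1: [0, 1, 5, -2, -15]
R4 ← R4 − R1: [0, 3, 15, -6, -45]
R5 ← R5 + (3)·R1: [0, -1, -5, 2, 15]
R3 ← R3 − (1/3)·R2: [0, 0, 0, 0, 0]
R4 ← R4 − R2: [0, 0, 0, 0, 0]
R5 ← R5 + (1/3)·R2: [0, 0, 0, 0, 0]
The echelon form has 2 nonzero rows, and every pivot lies in the first 4 columns, so rank(A) = rank([A|b]) = 2.
The system is consistent.
rank = 2 < 4 unknowns, so there are infinitely many solutions.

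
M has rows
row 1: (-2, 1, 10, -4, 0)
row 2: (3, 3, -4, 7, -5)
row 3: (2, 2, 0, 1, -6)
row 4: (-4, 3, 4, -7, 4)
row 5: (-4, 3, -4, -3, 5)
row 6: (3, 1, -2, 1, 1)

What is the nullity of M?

Row reduce to echelon form.
R2 ← R2 + (3/2)·R1: [0, 9/2, 11, 1, -5]
R3 ← R3 + R1: [0, 3, 10, -3, -6]
R4 ← R4 − (2)·R1: [0, 1, -16, 1, 4]
R5 ← R5 − (2)·R1: [0, 1, -24, 5, 5]
R6 ← R6 + (3/2)·R1: [0, 5/2, 13, -5, 1]
R3 ← R3 − (2/3)·R2: [0, 0, 8/3, -11/3, -8/3]
R4 ← R4 − (2/9)·R2: [0, 0, -166/9, 7/9, 46/9]
R5 ← R5 − (2/9)·R2: [0, 0, -238/9, 43/9, 55/9]
R6 ← R6 − (5/9)·R2: [0, 0, 62/9, -50/9, 34/9]
R4 ← R4 + (83/12)·R3: [0, 0, 0, -295/12, -40/3]
R5 ← R5 + (119/12)·R3: [0, 0, 0, -379/12, -61/3]
R6 ← R6 − (31/12)·R3: [0, 0, 0, 47/12, 32/3]
R5 ← R5 − (379/295)·R4: [0, 0, 0, 0, -189/59]
R6 ← R6 + (47/295)·R4: [0, 0, 0, 0, 504/59]
R6 ← R6 + (8/3)·R5: [0, 0, 0, 0, 0]
5 nonzero rows, so rank(M) = 5.
M has 5 columns; by rank–nullity, nullity = 5 − 5 = 0.

0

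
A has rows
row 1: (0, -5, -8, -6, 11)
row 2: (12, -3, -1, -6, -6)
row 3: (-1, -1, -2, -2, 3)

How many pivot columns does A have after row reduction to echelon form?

Row reduce to echelon form.
Swap R1 ↔ R2
R3 ← R3 + (1/12)·R1: [0, -5/4, -25/12, -5/2, 5/2]
R3 ← R3 − (1/4)·R2: [0, 0, -1/12, -1, -1/4]
Echelon form has 3 nonzero rows, so rank(A) = 3.
Each nonzero row contributes one pivot column: 3 pivot columns.

3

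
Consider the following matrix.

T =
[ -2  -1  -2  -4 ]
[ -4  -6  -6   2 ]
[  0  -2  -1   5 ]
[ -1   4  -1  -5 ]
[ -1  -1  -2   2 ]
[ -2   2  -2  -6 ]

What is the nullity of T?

1

Row reduce to echelon form.
R2 ← R2 − (2)·R1: [0, -4, -2, 10]
R4 ← R4 − (1/2)·R1: [0, 9/2, 0, -3]
R5 ← R5 − (1/2)·R1: [0, -1/2, -1, 4]
R6 ← R6 − R1: [0, 3, 0, -2]
R3 ← R3 − (1/2)·R2: [0, 0, 0, 0]
R4 ← R4 + (9/8)·R2: [0, 0, -9/4, 33/4]
R5 ← R5 − (1/8)·R2: [0, 0, -3/4, 11/4]
R6 ← R6 + (3/4)·R2: [0, 0, -3/2, 11/2]
Swap R3 ↔ R4
R5 ← R5 − (1/3)·R3: [0, 0, 0, 0]
R6 ← R6 − (2/3)·R3: [0, 0, 0, 0]
3 nonzero rows, so rank(T) = 3.
T has 4 columns; by rank–nullity, nullity = 4 − 3 = 1.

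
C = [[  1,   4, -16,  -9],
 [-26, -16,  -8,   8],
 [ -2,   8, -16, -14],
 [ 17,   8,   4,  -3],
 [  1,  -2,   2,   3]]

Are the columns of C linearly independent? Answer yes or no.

Row reduce C to echelon form.
R2 ← R2 + (26)·R1: [0, 88, -424, -226]
R3 ← R3 + (2)·R1: [0, 16, -48, -32]
R4 ← R4 − (17)·R1: [0, -60, 276, 150]
R5 ← R5 − R1: [0, -6, 18, 12]
R3 ← R3 − (2/11)·R2: [0, 0, 320/11, 100/11]
R4 ← R4 + (15/22)·R2: [0, 0, -144/11, -45/11]
R5 ← R5 + (3/44)·R2: [0, 0, -120/11, -75/22]
R4 ← R4 + (9/20)·R3: [0, 0, 0, 0]
R5 ← R5 + (3/8)·R3: [0, 0, 0, 0]
3 pivots among 4 columns.
Only 3 < 4 pivot columns, so the columns are linearly dependent.

no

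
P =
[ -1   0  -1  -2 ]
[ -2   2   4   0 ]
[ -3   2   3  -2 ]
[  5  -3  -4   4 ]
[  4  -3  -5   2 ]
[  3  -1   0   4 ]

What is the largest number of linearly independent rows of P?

Row reduce to echelon form.
R2 ← R2 − (2)·R1: [0, 2, 6, 4]
R3 ← R3 − (3)·R1: [0, 2, 6, 4]
R4 ← R4 + (5)·R1: [0, -3, -9, -6]
R5 ← R5 + (4)·R1: [0, -3, -9, -6]
R6 ← R6 + (3)·R1: [0, -1, -3, -2]
R3 ← R3 − R2: [0, 0, 0, 0]
R4 ← R4 + (3/2)·R2: [0, 0, 0, 0]
R5 ← R5 + (3/2)·R2: [0, 0, 0, 0]
R6 ← R6 + (1/2)·R2: [0, 0, 0, 0]
Echelon form has 2 nonzero rows, so rank(P) = 2.
The rank gives the maximum number of linearly independent rows: 2.

2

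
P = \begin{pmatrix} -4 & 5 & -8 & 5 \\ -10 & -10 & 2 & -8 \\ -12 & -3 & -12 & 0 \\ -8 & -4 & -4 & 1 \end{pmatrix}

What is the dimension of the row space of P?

4

Row reduce to echelon form.
R2 ← R2 − (5/2)·R1: [0, -45/2, 22, -41/2]
R3 ← R3 − (3)·R1: [0, -18, 12, -15]
R4 ← R4 − (2)·R1: [0, -14, 12, -9]
R3 ← R3 − (4/5)·R2: [0, 0, -28/5, 7/5]
R4 ← R4 − (28/45)·R2: [0, 0, -76/45, 169/45]
R4 ← R4 − (19/63)·R3: [0, 0, 0, 10/3]
Echelon form has 4 nonzero rows, so rank(P) = 4.
The row space has dimension equal to the rank: 4.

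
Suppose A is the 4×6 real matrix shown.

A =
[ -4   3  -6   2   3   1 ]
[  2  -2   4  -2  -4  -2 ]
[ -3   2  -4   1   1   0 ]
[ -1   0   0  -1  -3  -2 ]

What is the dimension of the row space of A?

Row reduce to echelon form.
R2 ← R2 + (1/2)·R1: [0, -1/2, 1, -1, -5/2, -3/2]
R3 ← R3 − (3/4)·R1: [0, -1/4, 1/2, -1/2, -5/4, -3/4]
R4 ← R4 − (1/4)·R1: [0, -3/4, 3/2, -3/2, -15/4, -9/4]
R3 ← R3 − (1/2)·R2: [0, 0, 0, 0, 0, 0]
R4 ← R4 − (3/2)·R2: [0, 0, 0, 0, 0, 0]
Echelon form has 2 nonzero rows, so rank(A) = 2.
The row space has dimension equal to the rank: 2.

2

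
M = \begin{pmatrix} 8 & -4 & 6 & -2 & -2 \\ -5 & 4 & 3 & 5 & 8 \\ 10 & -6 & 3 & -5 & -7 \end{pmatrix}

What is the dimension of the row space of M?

2

Row reduce to echelon form.
R2 ← R2 + (5/8)·R1: [0, 3/2, 27/4, 15/4, 27/4]
R3 ← R3 − (5/4)·R1: [0, -1, -9/2, -5/2, -9/2]
R3 ← R3 + (2/3)·R2: [0, 0, 0, 0, 0]
Echelon form has 2 nonzero rows, so rank(M) = 2.
The row space has dimension equal to the rank: 2.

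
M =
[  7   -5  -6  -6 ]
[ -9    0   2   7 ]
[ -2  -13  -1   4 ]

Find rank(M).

Row reduce to echelon form.
R2 ← R2 + (9/7)·R1: [0, -45/7, -40/7, -5/7]
R3 ← R3 + (2/7)·R1: [0, -101/7, -19/7, 16/7]
R3 ← R3 − (101/45)·R2: [0, 0, 91/9, 35/9]
Echelon form has 3 nonzero rows, so rank(M) = 3.

3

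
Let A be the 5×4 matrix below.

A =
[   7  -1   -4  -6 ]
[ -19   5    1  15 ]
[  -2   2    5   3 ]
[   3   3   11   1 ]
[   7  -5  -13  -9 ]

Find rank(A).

Row reduce to echelon form.
R2 ← R2 + (19/7)·R1: [0, 16/7, -69/7, -9/7]
R3 ← R3 + (2/7)·R1: [0, 12/7, 27/7, 9/7]
R4 ← R4 − (3/7)·R1: [0, 24/7, 89/7, 25/7]
R5 ← R5 − R1: [0, -4, -9, -3]
R3 ← R3 − (3/4)·R2: [0, 0, 45/4, 9/4]
R4 ← R4 − (3/2)·R2: [0, 0, 55/2, 11/2]
R5 ← R5 + (7/4)·R2: [0, 0, -105/4, -21/4]
R4 ← R4 − (22/9)·R3: [0, 0, 0, 0]
R5 ← R5 + (7/3)·R3: [0, 0, 0, 0]
Echelon form has 3 nonzero rows, so rank(A) = 3.

3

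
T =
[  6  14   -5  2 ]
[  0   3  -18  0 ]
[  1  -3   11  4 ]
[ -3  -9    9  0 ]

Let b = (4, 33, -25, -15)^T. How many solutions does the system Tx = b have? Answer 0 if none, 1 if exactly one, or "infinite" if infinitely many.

Row reduce the augmented matrix [T | b].
R3 ← R3 − (1/6)·R1: [0, -16/3, 71/6, 11/3, -77/3]
R4 ← R4 + (1/2)·R1: [0, -2, 13/2, 1, -13]
R3 ← R3 + (16/9)·R2: [0, 0, -121/6, 11/3, 33]
R4 ← R4 + (2/3)·R2: [0, 0, -11/2, 1, 9]
R4 ← R4 − (3/11)·R3: [0, 0, 0, 0, 0]
The echelon form has 3 nonzero rows, and every pivot lies in the first 4 columns, so rank(T) = rank([T|b]) = 3.
The system is consistent.
rank = 3 < 4 unknowns, so there are infinitely many solutions.

infinite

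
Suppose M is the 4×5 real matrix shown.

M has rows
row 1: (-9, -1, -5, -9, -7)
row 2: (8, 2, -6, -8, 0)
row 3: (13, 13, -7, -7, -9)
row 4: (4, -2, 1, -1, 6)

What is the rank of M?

4

Row reduce to echelon form.
R2 ← R2 + (8/9)·R1: [0, 10/9, -94/9, -16, -56/9]
R3 ← R3 + (13/9)·R1: [0, 104/9, -128/9, -20, -172/9]
R4 ← R4 + (4/9)·R1: [0, -22/9, -11/9, -5, 26/9]
R3 ← R3 − (52/5)·R2: [0, 0, 472/5, 732/5, 228/5]
R4 ← R4 + (11/5)·R2: [0, 0, -121/5, -201/5, -54/5]
R4 ← R4 + (121/472)·R3: [0, 0, 0, -315/118, 105/118]
Echelon form has 4 nonzero rows, so rank(M) = 4.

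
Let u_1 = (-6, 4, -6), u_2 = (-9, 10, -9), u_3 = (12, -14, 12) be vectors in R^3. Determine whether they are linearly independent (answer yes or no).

no

Form the matrix with these vectors as rows and row reduce.
R2 ← R2 − (3/2)·R1: [0, 4, 0]
R3 ← R3 + (2)·R1: [0, -6, 0]
R3 ← R3 + (3/2)·R2: [0, 0, 0]
2 nonzero rows, so the 3 vectors span a space of dimension 2.
Since 2 < 3, the vectors are linearly dependent.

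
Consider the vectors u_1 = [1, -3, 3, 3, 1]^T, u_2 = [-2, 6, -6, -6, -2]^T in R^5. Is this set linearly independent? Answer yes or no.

Form the matrix with these vectors as rows and row reduce.
R2 ← R2 + (2)·R1: [0, 0, 0, 0, 0]
1 nonzero row, so the 2 vectors span a space of dimension 1.
Since 1 < 2, the vectors are linearly dependent.

no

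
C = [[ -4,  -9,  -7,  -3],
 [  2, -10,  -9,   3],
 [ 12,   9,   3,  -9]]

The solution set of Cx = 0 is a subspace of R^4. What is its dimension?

1

Row reduce to echelon form.
R2 ← R2 + (1/2)·R1: [0, -29/2, -25/2, 3/2]
R3 ← R3 + (3)·R1: [0, -18, -18, -18]
R3 ← R3 − (36/29)·R2: [0, 0, -72/29, -576/29]
3 nonzero rows, so rank(C) = 3.
C has 4 columns; by rank–nullity, nullity = 4 − 3 = 1.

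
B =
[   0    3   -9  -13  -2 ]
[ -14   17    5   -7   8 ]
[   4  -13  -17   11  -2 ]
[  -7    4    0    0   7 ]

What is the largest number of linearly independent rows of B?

Row reduce to echelon form.
Swap R1 ↔ R2
R3 ← R3 + (2/7)·R1: [0, -57/7, -109/7, 9, 2/7]
R4 ← R4 − (1/2)·R1: [0, -9/2, -5/2, 7/2, 3]
R3 ← R3 + (19/7)·R2: [0, 0, -40, -184/7, -36/7]
R4 ← R4 + (3/2)·R2: [0, 0, -16, -16, 0]
R4 ← R4 − (2/5)·R3: [0, 0, 0, -192/35, 72/35]
Echelon form has 4 nonzero rows, so rank(B) = 4.
The rank gives the maximum number of linearly independent rows: 4.

4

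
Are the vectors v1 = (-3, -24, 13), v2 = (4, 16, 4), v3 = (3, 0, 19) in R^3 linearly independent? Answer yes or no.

no

Form the matrix with these vectors as rows and row reduce.
R2 ← R2 + (4/3)·R1: [0, -16, 64/3]
R3 ← R3 + R1: [0, -24, 32]
R3 ← R3 − (3/2)·R2: [0, 0, 0]
2 nonzero rows, so the 3 vectors span a space of dimension 2.
Since 2 < 3, the vectors are linearly dependent.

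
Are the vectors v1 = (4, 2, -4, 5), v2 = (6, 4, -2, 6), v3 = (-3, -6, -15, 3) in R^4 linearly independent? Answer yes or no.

Form the matrix with these vectors as rows and row reduce.
R2 ← R2 − (3/2)·R1: [0, 1, 4, -3/2]
R3 ← R3 + (3/4)·R1: [0, -9/2, -18, 27/4]
R3 ← R3 + (9/2)·R2: [0, 0, 0, 0]
2 nonzero rows, so the 3 vectors span a space of dimension 2.
Since 2 < 3, the vectors are linearly dependent.

no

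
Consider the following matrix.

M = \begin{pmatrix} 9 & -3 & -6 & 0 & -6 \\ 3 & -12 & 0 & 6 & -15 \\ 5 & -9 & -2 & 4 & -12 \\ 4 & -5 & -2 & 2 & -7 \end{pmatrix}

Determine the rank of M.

Row reduce to echelon form.
R2 ← R2 − (1/3)·R1: [0, -11, 2, 6, -13]
R3 ← R3 − (5/9)·R1: [0, -22/3, 4/3, 4, -26/3]
R4 ← R4 − (4/9)·R1: [0, -11/3, 2/3, 2, -13/3]
R3 ← R3 − (2/3)·R2: [0, 0, 0, 0, 0]
R4 ← R4 − (1/3)·R2: [0, 0, 0, 0, 0]
Echelon form has 2 nonzero rows, so rank(M) = 2.

2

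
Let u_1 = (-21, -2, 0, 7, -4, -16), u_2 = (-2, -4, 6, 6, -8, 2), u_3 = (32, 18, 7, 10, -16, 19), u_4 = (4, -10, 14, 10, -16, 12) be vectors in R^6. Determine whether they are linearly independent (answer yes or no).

no

Form the matrix with these vectors as rows and row reduce.
R2 ← R2 − (2/21)·R1: [0, -80/21, 6, 16/3, -160/21, 74/21]
R3 ← R3 + (32/21)·R1: [0, 314/21, 7, 62/3, -464/21, -113/21]
R4 ← R4 + (4/21)·R1: [0, -218/21, 14, 34/3, -352/21, 188/21]
R3 ← R3 + (157/40)·R2: [0, 0, 611/20, 208/5, -52, 169/20]
R4 ← R4 − (109/40)·R2: [0, 0, -47/20, -16/5, 4, -13/20]
R4 ← R4 + (1/13)·R3: [0, 0, 0, 0, 0, 0]
3 nonzero rows, so the 4 vectors span a space of dimension 3.
Since 3 < 4, the vectors are linearly dependent.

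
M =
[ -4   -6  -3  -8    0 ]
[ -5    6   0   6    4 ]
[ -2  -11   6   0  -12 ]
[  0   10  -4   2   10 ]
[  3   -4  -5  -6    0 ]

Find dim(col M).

Row reduce to echelon form.
R2 ← R2 − (5/4)·R1: [0, 27/2, 15/4, 16, 4]
R3 ← R3 − (1/2)·R1: [0, -8, 15/2, 4, -12]
R5 ← R5 + (3/4)·R1: [0, -17/2, -29/4, -12, 0]
R3 ← R3 + (16/27)·R2: [0, 0, 175/18, 364/27, -260/27]
R4 ← R4 − (20/27)·R2: [0, 0, -61/9, -266/27, 190/27]
R5 ← R5 + (17/27)·R2: [0, 0, -44/9, -52/27, 68/27]
R4 ← R4 + (122/175)·R3: [0, 0, 0, -34/75, 34/105]
R5 ← R5 + (88/175)·R3: [0, 0, 0, 364/75, -244/105]
R5 ← R5 + (182/17)·R4: [0, 0, 0, 0, 8/7]
Echelon form has 5 nonzero rows, so rank(M) = 5.
The column space has dimension equal to the rank: 5.

5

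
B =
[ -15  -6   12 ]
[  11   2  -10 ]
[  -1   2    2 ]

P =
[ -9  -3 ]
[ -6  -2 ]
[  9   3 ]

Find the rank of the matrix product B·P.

First compute BP:
[[279,  93],
 [-201, -67],
 [ 15,   5]]
Now row reduce the product.
R2 ← R2 + (67/93)·R1: [0, 0]
R3 ← R3 − (5/93)·R1: [0, 0]
1 nonzero row, so rank(BP) = 1.

1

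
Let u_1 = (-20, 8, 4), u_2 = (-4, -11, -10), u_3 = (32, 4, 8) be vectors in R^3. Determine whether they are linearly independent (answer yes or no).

no

Form the matrix with these vectors as rows and row reduce.
R2 ← R2 − (1/5)·R1: [0, -63/5, -54/5]
R3 ← R3 + (8/5)·R1: [0, 84/5, 72/5]
R3 ← R3 + (4/3)·R2: [0, 0, 0]
2 nonzero rows, so the 3 vectors span a space of dimension 2.
Since 2 < 3, the vectors are linearly dependent.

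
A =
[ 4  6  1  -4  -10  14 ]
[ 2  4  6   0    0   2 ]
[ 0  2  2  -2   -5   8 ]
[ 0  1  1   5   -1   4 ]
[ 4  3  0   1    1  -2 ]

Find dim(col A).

4

Row reduce to echelon form.
R2 ← R2 − (1/2)·R1: [0, 1, 11/2, 2, 5, -5]
R5 ← R5 − R1: [0, -3, -1, 5, 11, -16]
R3 ← R3 − (2)·R2: [0, 0, -9, -6, -15, 18]
R4 ← R4 − R2: [0, 0, -9/2, 3, -6, 9]
R5 ← R5 + (3)·R2: [0, 0, 31/2, 11, 26, -31]
R4 ← R4 − (1/2)·R3: [0, 0, 0, 6, 3/2, 0]
R5 ← R5 + (31/18)·R3: [0, 0, 0, 2/3, 1/6, 0]
R5 ← R5 − (1/9)·R4: [0, 0, 0, 0, 0, 0]
Echelon form has 4 nonzero rows, so rank(A) = 4.
The column space has dimension equal to the rank: 4.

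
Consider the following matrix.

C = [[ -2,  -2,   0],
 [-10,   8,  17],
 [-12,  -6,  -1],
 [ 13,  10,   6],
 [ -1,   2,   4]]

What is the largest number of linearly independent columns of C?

3

Row reduce to echelon form.
R2 ← R2 − (5)·R1: [0, 18, 17]
R3 ← R3 − (6)·R1: [0, 6, -1]
R4 ← R4 + (13/2)·R1: [0, -3, 6]
R5 ← R5 − (1/2)·R1: [0, 3, 4]
R3 ← R3 − (1/3)·R2: [0, 0, -20/3]
R4 ← R4 + (1/6)·R2: [0, 0, 53/6]
R5 ← R5 − (1/6)·R2: [0, 0, 7/6]
R4 ← R4 + (53/40)·R3: [0, 0, 0]
R5 ← R5 + (7/40)·R3: [0, 0, 0]
Echelon form has 3 nonzero rows, so rank(C) = 3.
The rank gives the maximum number of linearly independent columns: 3.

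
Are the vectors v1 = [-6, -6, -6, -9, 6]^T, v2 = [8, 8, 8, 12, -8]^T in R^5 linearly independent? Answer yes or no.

no

Form the matrix with these vectors as rows and row reduce.
R2 ← R2 + (4/3)·R1: [0, 0, 0, 0, 0]
1 nonzero row, so the 2 vectors span a space of dimension 1.
Since 1 < 2, the vectors are linearly dependent.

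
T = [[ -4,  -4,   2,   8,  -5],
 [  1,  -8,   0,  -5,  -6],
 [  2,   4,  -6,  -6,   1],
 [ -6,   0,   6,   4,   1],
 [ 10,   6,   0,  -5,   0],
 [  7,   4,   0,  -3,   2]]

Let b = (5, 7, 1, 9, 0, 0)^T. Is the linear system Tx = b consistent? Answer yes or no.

no

Row reduce the augmented matrix [T | b].
R2 ← R2 + (1/4)·R1: [0, -9, 1/2, -3, -29/4, 33/4]
R3 ← R3 + (1/2)·R1: [0, 2, -5, -2, -3/2, 7/2]
R4 ← R4 − (3/2)·R1: [0, 6, 3, -8, 17/2, 3/2]
R5 ← R5 + (5/2)·R1: [0, -4, 5, 15, -25/2, 25/2]
R6 ← R6 + (7/4)·R1: [0, -3, 7/2, 11, -27/4, 35/4]
R3 ← R3 + (2/9)·R2: [0, 0, -44/9, -8/3, -28/9, 16/3]
R4 ← R4 + (2/3)·R2: [0, 0, 10/3, -10, 11/3, 7]
R5 ← R5 − (4/9)·R2: [0, 0, 43/9, 49/3, -167/18, 53/6]
R6 ← R6 − (1/3)·R2: [0, 0, 10/3, 12, -13/3, 6]
R4 ← R4 + (15/22)·R3: [0, 0, 0, -130/11, 17/11, 117/11]
R5 ← R5 + (43/44)·R3: [0, 0, 0, 151/11, -271/22, 309/22]
R6 ← R6 + (15/22)·R3: [0, 0, 0, 112/11, -71/11, 106/11]
R5 ← R5 + (151/130)·R4: [0, 0, 0, 0, -684/65, 132/5]
R6 ← R6 + (56/65)·R4: [0, 0, 0, 0, -333/65, 94/5]
R6 ← R6 − (37/76)·R5: [0, 0, 0, 0, 0, 113/19]
The echelon form has 6 nonzero rows; the last pivot sits in the augmented column, so rank(T) = 5 but rank([T|b]) = 6.
Since the ranks differ, the system is inconsistent.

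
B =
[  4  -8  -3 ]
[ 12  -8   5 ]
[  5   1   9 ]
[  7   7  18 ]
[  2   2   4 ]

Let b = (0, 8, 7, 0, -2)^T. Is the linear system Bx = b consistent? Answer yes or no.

Row reduce the augmented matrix [B | b].
R2 ← R2 − (3)·R1: [0, 16, 14, 8]
R3 ← R3 − (5/4)·R1: [0, 11, 51/4, 7]
R4 ← R4 − (7/4)·R1: [0, 21, 93/4, 0]
R5 ← R5 − (1/2)·R1: [0, 6, 11/2, -2]
R3 ← R3 − (11/16)·R2: [0, 0, 25/8, 3/2]
R4 ← R4 − (21/16)·R2: [0, 0, 39/8, -21/2]
R5 ← R5 − (3/8)·R2: [0, 0, 1/4, -5]
R4 ← R4 − (39/25)·R3: [0, 0, 0, -321/25]
R5 ← R5 − (2/25)·R3: [0, 0, 0, -128/25]
R5 ← R5 − (128/321)·R4: [0, 0, 0, 0]
The echelon form has 4 nonzero rows; the last pivot sits in the augmented column, so rank(B) = 3 but rank([B|b]) = 4.
Since the ranks differ, the system is inconsistent.

no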